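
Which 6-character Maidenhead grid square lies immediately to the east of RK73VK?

Longitude subsquare v = 21; +1 → 22 = w.
The latitude characters are unchanged.

RK73wk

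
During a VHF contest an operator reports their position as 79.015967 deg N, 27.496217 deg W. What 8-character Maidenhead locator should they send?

HQ69ga03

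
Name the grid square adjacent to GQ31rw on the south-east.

GQ31sv

Longitude subsquare r = 17; +1 → 18 = s.
Latitude subsquare w = 22; −1 → 21 = v.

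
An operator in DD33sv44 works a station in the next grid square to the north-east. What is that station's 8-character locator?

Longitude extended square 4; +1 → 5.
Latitude extended square 4; +1 → 5.

DD33sv55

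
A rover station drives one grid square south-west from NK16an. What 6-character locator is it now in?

NK06xm

Longitude subsquare a = 0; −1 → -1, wraps to 23 = x, carry into square.
Longitude square 1; −1 → 0.
Latitude subsquare n = 13; −1 → 12 = m.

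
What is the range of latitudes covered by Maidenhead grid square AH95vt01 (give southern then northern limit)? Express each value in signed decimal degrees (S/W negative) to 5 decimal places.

Field A=0, H=7: +0·20° lon, +7·10° lat → SW at lon -180°, lat -20°.
Square 9, 5: +9·2° lon, +5·1° lat → SW at lon -162°, lat -15°.
Subsquare v=21, t=19: +21·0.0833333° lon, +19·0.0416667° lat → SW at lon -160.25°, lat -14.2083°.
Extended square 0, 1: +0·0.00833333° lon, +1·0.00416667° lat → SW at lon -160.25°, lat -14.2042°.
Cell spans 0.00833333° lon × 0.00416667° lat.
south -14.20417, north -14.20000.

-14.20417, -14.20000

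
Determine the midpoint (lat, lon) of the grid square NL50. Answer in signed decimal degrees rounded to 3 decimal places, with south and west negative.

Field N=13, L=11: +13·20° lon, +11·10° lat → SW at lon 80°, lat 20°.
Square 5, 0: +5·2° lon, +0·1° lat → SW at lon 90°, lat 20°.
Cell spans 2° lon × 1° lat. Centre is SW corner plus half of each.
latitude 20.500, longitude 91.000.

20.500, 91.000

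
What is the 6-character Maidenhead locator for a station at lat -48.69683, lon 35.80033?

Offset from 180°W / 90°S: lon 215.8003°, lat 41.3032°.
Field: lon ⌊215.8003/20⌋ = 10 → K; lat ⌊41.3032/10⌋ = 4 → E.
Square: lon ⌊15.8003/2⌋ = 7; lat ⌊1.3032/1⌋ = 1.
Subsquare: lon ⌊1.8003/0.0833333⌋ = 21 → v; lat ⌊0.3032/0.0416667⌋ = 7 → h.

KE71vh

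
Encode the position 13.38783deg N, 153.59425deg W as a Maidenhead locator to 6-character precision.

Shift to the Maidenhead origin (180°W, 90°S): lon 26.4058, lat 103.3878.
Field (20°×10°, letters A–R): lon ⌊26.4058/20⌋ = 1 → B; lat ⌊103.3878/10⌋ = 10 → K.
Square (2°×1°, digits 0–9): lon ⌊6.4058/2⌋ = 3; lat ⌊3.3878/1⌋ = 3.
Subsquare (5′×2.5′, letters a–x): lon ⌊0.4058/0.0833333⌋ = 4 → e; lat ⌊0.3878/0.0416667⌋ = 9 → j.

BK33ej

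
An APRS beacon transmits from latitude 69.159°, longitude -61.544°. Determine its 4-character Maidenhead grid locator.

Add 180° to longitude and 90° to latitude: 118.46, 159.16.
Field: lon ⌊118.46/20⌋ = 5 → F; lat ⌊159.16/10⌋ = 15 → P.
Square: lon ⌊18.46/2⌋ = 9; lat ⌊9.16/1⌋ = 9.

FP99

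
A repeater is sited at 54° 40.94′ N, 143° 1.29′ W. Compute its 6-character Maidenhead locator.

Shift to the Maidenhead origin (180°W, 90°S): lon 36.9785, lat 144.6823.
Field: 36.9785/20 → 1 → B, 144.6823/10 → 14 → O; chars BO.
Square: 16.9785/2 → 8, 4.6823/1 → 4; chars 84.
Subsquare: 0.9785/0.0833333 → 11 → l, 0.6823/0.0416667 → 16 → q; chars lq.

BO84lq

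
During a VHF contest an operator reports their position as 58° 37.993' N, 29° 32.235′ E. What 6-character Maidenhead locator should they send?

KO48sp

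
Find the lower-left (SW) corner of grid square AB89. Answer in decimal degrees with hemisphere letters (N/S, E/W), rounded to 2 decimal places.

71.00° S, 164.00° W

Field A=0, B=1: +0·20° lon, +1·10° lat → SW at lon -180°, lat -80°.
Square 8, 9: +8·2° lon, +9·1° lat → SW at lon -164°, lat -71°.
latitude 71.00° S, longitude 164.00° W.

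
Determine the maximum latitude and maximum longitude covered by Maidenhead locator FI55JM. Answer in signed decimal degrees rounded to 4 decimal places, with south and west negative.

-4.4583, -69.1667

Field F=5, I=8: +5·20° lon, +8·10° lat → SW at lon -80°, lat -10°.
Square 5, 5: +5·2° lon, +5·1° lat → SW at lon -70°, lat -5°.
Subsquare j=9, m=12: +9·0.0833333° lon, +12·0.0416667° lat → SW at lon -69.25°, lat -4.5°.
Cell spans 0.0833333° lon × 0.0416667° lat. NE corner is SW corner plus one full cell.
latitude -4.4583, longitude -69.1667.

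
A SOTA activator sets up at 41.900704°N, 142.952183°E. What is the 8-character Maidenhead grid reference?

Shift to the Maidenhead origin (180°W, 90°S): lon 322.95218, lat 131.90070.
Field (20°×10°, letters A–R): 322.95218/20 → 16 → Q, 131.90070/10 → 13 → N; chars QN.
Square (2°×1°, digits 0–9): 2.95218/2 → 1, 1.90070/1 → 1; chars 11.
Subsquare (5′×2.5′, letters a–x): 0.95218/0.0833333 → 11 → l, 0.90070/0.0416667 → 21 → v; chars lv.
Extended square (30″×15″, digits 0–9): 0.03552/0.00833333 → 4, 0.02570/0.00416667 → 6; chars 46.

QN11lv46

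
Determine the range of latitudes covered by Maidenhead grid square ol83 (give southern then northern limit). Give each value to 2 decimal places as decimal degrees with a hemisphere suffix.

23.00° N, 24.00° N

Field O=14, L=11: +14·20° lon, +11·10° lat → SW at lon 100°, lat 20°.
Square 8, 3: +8·2° lon, +3·1° lat → SW at lon 116°, lat 23°.
Cell spans 2° lon × 1° lat.
south 23.00° N, north 24.00° N.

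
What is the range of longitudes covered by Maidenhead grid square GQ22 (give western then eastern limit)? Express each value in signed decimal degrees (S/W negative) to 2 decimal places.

-56.00, -54.00

Field G=6, Q=16: +6·20° lon, +16·10° lat → SW at lon -60°, lat 70°.
Square 2, 2: +2·2° lon, +2·1° lat → SW at lon -56°, lat 72°.
Cell spans 2° lon × 1° lat.
west -56.00, east -54.00.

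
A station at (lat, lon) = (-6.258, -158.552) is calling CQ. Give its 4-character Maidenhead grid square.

BI03

Shift to the Maidenhead origin (180°W, 90°S): lon 21.45, lat 83.74.
Field: 21.45/20 → 1 → B, 83.74/10 → 8 → I; chars BI.
Square: 1.45/2 → 0, 3.74/1 → 3; chars 03.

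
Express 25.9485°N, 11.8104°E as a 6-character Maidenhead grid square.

Offset from 180°W / 90°S: lon 191.8104°, lat 115.9485°.
Field: lon ⌊191.8104/20⌋ = 9 → J; lat ⌊115.9485/10⌋ = 11 → L.
Square: lon ⌊11.8104/2⌋ = 5; lat ⌊5.9485/1⌋ = 5.
Subsquare: lon ⌊1.8104/0.0833333⌋ = 21 → v; lat ⌊0.9485/0.0416667⌋ = 22 → w.

JL55vw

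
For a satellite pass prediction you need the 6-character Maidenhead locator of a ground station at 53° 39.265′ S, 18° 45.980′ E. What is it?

JD96ji

Offset from 180°W / 90°S: lon 198.7663°, lat 36.3456°.
Field: lon ⌊198.7663/20⌋ = 9 → J; lat ⌊36.3456/10⌋ = 3 → D.
Square: lon ⌊18.7663/2⌋ = 9; lat ⌊6.3456/1⌋ = 6.
Subsquare: lon ⌊0.7663/0.0833333⌋ = 9 → j; lat ⌊0.3456/0.0416667⌋ = 8 → i.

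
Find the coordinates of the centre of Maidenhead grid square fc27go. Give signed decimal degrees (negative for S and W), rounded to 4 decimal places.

Field F=5, C=2: +5·20° lon, +2·10° lat → SW at lon -80°, lat -70°.
Square 2, 7: +2·2° lon, +7·1° lat → SW at lon -76°, lat -63°.
Subsquare g=6, o=14: +6·0.0833333° lon, +14·0.0416667° lat → SW at lon -75.5°, lat -62.4167°.
Cell spans 0.0833333° lon × 0.0416667° lat. Centre is SW corner plus half of each.
latitude -62.3958, longitude -75.4583.

-62.3958, -75.4583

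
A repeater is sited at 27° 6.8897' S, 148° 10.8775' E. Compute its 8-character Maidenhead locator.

QG42cv12

Add 180° to longitude and 90° to latitude: 328.18129, 62.88517.
Field (20°×10°, letters A–R): 328.18129/20 → 16 → Q, 62.88517/10 → 6 → G; chars QG.
Square (2°×1°, digits 0–9): 8.18129/2 → 4, 2.88517/1 → 2; chars 42.
Subsquare (5′×2.5′, letters a–x): 0.18129/0.0833333 → 2 → c, 0.88517/0.0416667 → 21 → v; chars cv.
Extended square (30″×15″, digits 0–9): 0.01462/0.00833333 → 1, 0.01017/0.00416667 → 2; chars 12.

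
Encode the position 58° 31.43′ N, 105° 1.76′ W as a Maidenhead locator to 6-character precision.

DO78lm

Add 180° to longitude and 90° to latitude: 74.9707, 148.5238.
Field (20°×10°, letters A–R): lon ⌊74.9707/20⌋ = 3 → D; lat ⌊148.5238/10⌋ = 14 → O.
Square (2°×1°, digits 0–9): lon ⌊14.9707/2⌋ = 7; lat ⌊8.5238/1⌋ = 8.
Subsquare (5′×2.5′, letters a–x): lon ⌊0.9707/0.0833333⌋ = 11 → l; lat ⌊0.5238/0.0416667⌋ = 12 → m.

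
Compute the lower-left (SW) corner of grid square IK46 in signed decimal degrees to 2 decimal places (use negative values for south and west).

16.00, -12.00

Field I=8, K=10: +8·20° lon, +10·10° lat → SW at lon -20°, lat 10°.
Square 4, 6: +4·2° lon, +6·1° lat → SW at lon -12°, lat 16°.
latitude 16.00, longitude -12.00.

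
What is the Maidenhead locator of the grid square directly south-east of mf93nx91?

MF93ox00

Longitude extended square 9; +1 → 10, wraps to 0, carry into subsquare.
Longitude subsquare n = 13; +1 → 14 = o.
Latitude extended square 1; −1 → 0.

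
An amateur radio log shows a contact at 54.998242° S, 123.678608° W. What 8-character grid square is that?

Offset from 180°W / 90°S: lon 56.32139°, lat 35.00176°.
Field: lon ⌊56.32139/20⌋ = 2 → C; lat ⌊35.00176/10⌋ = 3 → D.
Square: lon ⌊16.32139/2⌋ = 8; lat ⌊5.00176/1⌋ = 5.
Subsquare: lon ⌊0.32139/0.0833333⌋ = 3 → d; lat ⌊0.00176/0.0416667⌋ = 0 → a.
Extended square: lon ⌊0.07139/0.00833333⌋ = 8; lat ⌊0.00176/0.00416667⌋ = 0.

CD85da80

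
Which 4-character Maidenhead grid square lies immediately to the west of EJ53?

Longitude square 5; −1 → 4.
The latitude characters are unchanged.

EJ43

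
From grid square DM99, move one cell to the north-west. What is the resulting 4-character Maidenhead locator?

DN80

Longitude square 9; −1 → 8.
Latitude square 9; +1 → 10, wraps to 0, carry into field.
Latitude field M = 12; +1 → 13 = N.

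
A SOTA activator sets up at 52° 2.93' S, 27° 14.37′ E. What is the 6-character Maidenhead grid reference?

KD37ow

Add 180° to longitude and 90° to latitude: 207.2395, 37.9512.
Field: 207.2395/20 → 10 → K, 37.9512/10 → 3 → D; chars KD.
Square: 7.2395/2 → 3, 7.9512/1 → 7; chars 37.
Subsquare: 1.2395/0.0833333 → 14 → o, 0.9512/0.0416667 → 22 → w; chars ow.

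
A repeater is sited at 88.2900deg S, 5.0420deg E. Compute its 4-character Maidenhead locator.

Offset from 180°W / 90°S: lon 185.04°, lat 1.71°.
Field: 185.04/20 → 9 → J, 1.71/10 → 0 → A; chars JA.
Square: 5.04/2 → 2, 1.71/1 → 1; chars 21.

JA21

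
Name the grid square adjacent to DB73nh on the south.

DB73ng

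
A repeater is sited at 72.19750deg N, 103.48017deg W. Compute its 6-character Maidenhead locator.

Offset from 180°W / 90°S: lon 76.5198°, lat 162.1975°.
Field (20°×10°, letters A–R): lon ⌊76.5198/20⌋ = 3 → D; lat ⌊162.1975/10⌋ = 16 → Q.
Square (2°×1°, digits 0–9): lon ⌊16.5198/2⌋ = 8; lat ⌊2.1975/1⌋ = 2.
Subsquare (5′×2.5′, letters a–x): lon ⌊0.5198/0.0833333⌋ = 6 → g; lat ⌊0.1975/0.0416667⌋ = 4 → e.

DQ82ge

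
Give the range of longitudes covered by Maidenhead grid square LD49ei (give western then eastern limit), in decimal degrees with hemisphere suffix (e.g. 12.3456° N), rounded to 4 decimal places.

Field L=11, D=3: +11·20° lon, +3·10° lat → SW at lon 40°, lat -60°.
Square 4, 9: +4·2° lon, +9·1° lat → SW at lon 48°, lat -51°.
Subsquare e=4, i=8: +4·0.0833333° lon, +8·0.0416667° lat → SW at lon 48.3333°, lat -50.6667°.
Cell spans 0.0833333° lon × 0.0416667° lat.
west 48.3333° E, east 48.4167° E.

48.3333° E, 48.4167° E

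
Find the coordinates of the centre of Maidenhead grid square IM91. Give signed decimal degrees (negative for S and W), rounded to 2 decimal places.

Field I=8, M=12: +8·20° lon, +12·10° lat → SW at lon -20°, lat 30°.
Square 9, 1: +9·2° lon, +1·1° lat → SW at lon -2°, lat 31°.
Cell spans 2° lon × 1° lat. Centre is SW corner plus half of each.
latitude 31.50, longitude -1.00.

31.50, -1.00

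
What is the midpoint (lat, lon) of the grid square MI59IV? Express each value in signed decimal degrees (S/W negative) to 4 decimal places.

Field M=12, I=8: +12·20° lon, +8·10° lat → SW at lon 60°, lat -10°.
Square 5, 9: +5·2° lon, +9·1° lat → SW at lon 70°, lat -1°.
Subsquare i=8, v=21: +8·0.0833333° lon, +21·0.0416667° lat → SW at lon 70.6667°, lat -0.125°.
Cell spans 0.0833333° lon × 0.0416667° lat. Centre is SW corner plus half of each.
latitude -0.1042, longitude 70.7083.

-0.1042, 70.7083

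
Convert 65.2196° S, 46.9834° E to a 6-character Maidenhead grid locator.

LC34ls

Shift to the Maidenhead origin (180°W, 90°S): lon 226.9834, lat 24.7804.
Field: lon ⌊226.9834/20⌋ = 11 → L; lat ⌊24.7804/10⌋ = 2 → C.
Square: lon ⌊6.9834/2⌋ = 3; lat ⌊4.7804/1⌋ = 4.
Subsquare: lon ⌊0.9834/0.0833333⌋ = 11 → l; lat ⌊0.7804/0.0416667⌋ = 18 → s.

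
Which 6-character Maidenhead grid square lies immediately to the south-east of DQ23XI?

Longitude subsquare x = 23; +1 → 24, wraps to 0 = a, carry into square.
Longitude square 2; +1 → 3.
Latitude subsquare i = 8; −1 → 7 = h.

DQ33ah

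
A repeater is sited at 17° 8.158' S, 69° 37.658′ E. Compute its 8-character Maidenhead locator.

Add 180° to longitude and 90° to latitude: 249.62763, 72.86403.
Field (20°×10°, letters A–R): lon ⌊249.62763/20⌋ = 12 → M; lat ⌊72.86403/10⌋ = 7 → H.
Square (2°×1°, digits 0–9): lon ⌊9.62763/2⌋ = 4; lat ⌊2.86403/1⌋ = 2.
Subsquare (5′×2.5′, letters a–x): lon ⌊1.62763/0.0833333⌋ = 19 → t; lat ⌊0.86403/0.0416667⌋ = 20 → u.
Extended square (30″×15″, digits 0–9): lon ⌊0.04430/0.00833333⌋ = 5; lat ⌊0.03070/0.00416667⌋ = 7.

MH42tu57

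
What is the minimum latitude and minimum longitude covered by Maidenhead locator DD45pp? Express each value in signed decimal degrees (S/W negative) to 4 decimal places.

Field D=3, D=3: +3·20° lon, +3·10° lat → SW at lon -120°, lat -60°.
Square 4, 5: +4·2° lon, +5·1° lat → SW at lon -112°, lat -55°.
Subsquare p=15, p=15: +15·0.0833333° lon, +15·0.0416667° lat → SW at lon -110.75°, lat -54.375°.
latitude -54.3750, longitude -110.7500.

-54.3750, -110.7500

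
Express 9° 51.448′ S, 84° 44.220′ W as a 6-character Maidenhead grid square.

EI70pd

Add 180° to longitude and 90° to latitude: 95.2630, 80.1425.
Field: lon ⌊95.2630/20⌋ = 4 → E; lat ⌊80.1425/10⌋ = 8 → I.
Square: lon ⌊15.2630/2⌋ = 7; lat ⌊0.1425/1⌋ = 0.
Subsquare: lon ⌊1.2630/0.0833333⌋ = 15 → p; lat ⌊0.1425/0.0416667⌋ = 3 → d.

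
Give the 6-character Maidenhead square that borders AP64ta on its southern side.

Latitude subsquare a = 0; −1 → -1, wraps to 23 = x, carry into square.
Latitude square 4; −1 → 3.
The longitude characters are unchanged.

AP63tx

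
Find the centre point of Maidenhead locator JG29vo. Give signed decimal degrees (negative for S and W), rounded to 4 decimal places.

Field J=9, G=6: +9·20° lon, +6·10° lat → SW at lon 0°, lat -30°.
Square 2, 9: +2·2° lon, +9·1° lat → SW at lon 4°, lat -21°.
Subsquare v=21, o=14: +21·0.0833333° lon, +14·0.0416667° lat → SW at lon 5.75°, lat -20.4167°.
Cell spans 0.0833333° lon × 0.0416667° lat. Centre is SW corner plus half of each.
latitude -20.3958, longitude 5.7917.

-20.3958, 5.7917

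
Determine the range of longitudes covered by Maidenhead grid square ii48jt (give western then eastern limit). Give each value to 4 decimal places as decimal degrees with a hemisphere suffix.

11.2500° W, 11.1667° W

Field I=8, I=8: +8·20° lon, +8·10° lat → SW at lon -20°, lat -10°.
Square 4, 8: +4·2° lon, +8·1° lat → SW at lon -12°, lat -2°.
Subsquare j=9, t=19: +9·0.0833333° lon, +19·0.0416667° lat → SW at lon -11.25°, lat -1.20833°.
Cell spans 0.0833333° lon × 0.0416667° lat.
west 11.2500° W, east 11.1667° W.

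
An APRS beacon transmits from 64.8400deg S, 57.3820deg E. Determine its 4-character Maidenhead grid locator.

LC85

Shift to the Maidenhead origin (180°W, 90°S): lon 237.38, lat 25.16.
Field: lon ⌊237.38/20⌋ = 11 → L; lat ⌊25.16/10⌋ = 2 → C.
Square: lon ⌊17.38/2⌋ = 8; lat ⌊5.16/1⌋ = 5.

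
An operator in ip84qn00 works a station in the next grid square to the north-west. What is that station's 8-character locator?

IP84pn91

Longitude extended square 0; −1 → -1, wraps to 9, carry into subsquare.
Longitude subsquare q = 16; −1 → 15 = p.
Latitude extended square 0; +1 → 1.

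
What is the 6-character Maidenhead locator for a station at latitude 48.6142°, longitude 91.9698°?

NN58xo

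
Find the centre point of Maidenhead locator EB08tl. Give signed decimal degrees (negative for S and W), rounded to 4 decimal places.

Field E=4, B=1: +4·20° lon, +1·10° lat → SW at lon -100°, lat -80°.
Square 0, 8: +0·2° lon, +8·1° lat → SW at lon -100°, lat -72°.
Subsquare t=19, l=11: +19·0.0833333° lon, +11·0.0416667° lat → SW at lon -98.4167°, lat -71.5417°.
Cell spans 0.0833333° lon × 0.0416667° lat. Centre is SW corner plus half of each.
latitude -71.5208, longitude -98.3750.

-71.5208, -98.3750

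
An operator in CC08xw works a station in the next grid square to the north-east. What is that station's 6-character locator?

Longitude subsquare x = 23; +1 → 24, wraps to 0 = a, carry into square.
Longitude square 0; +1 → 1.
Latitude subsquare w = 22; +1 → 23 = x.

CC18ax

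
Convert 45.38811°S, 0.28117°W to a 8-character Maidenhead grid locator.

IE94uo66

Offset from 180°W / 90°S: lon 179.71883°, lat 44.61189°.
Field: 179.71883/20 → 8 → I, 44.61189/10 → 4 → E; chars IE.
Square: 19.71883/2 → 9, 4.61189/1 → 4; chars 94.
Subsquare: 1.71883/0.0833333 → 20 → u, 0.61189/0.0416667 → 14 → o; chars uo.
Extended square: 0.05216/0.00833333 → 6, 0.02856/0.00416667 → 6; chars 66.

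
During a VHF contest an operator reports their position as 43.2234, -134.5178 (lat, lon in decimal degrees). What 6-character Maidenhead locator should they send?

CN23rf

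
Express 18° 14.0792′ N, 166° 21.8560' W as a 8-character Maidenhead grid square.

AK68tf66

Offset from 180°W / 90°S: lon 13.63573°, lat 108.23465°.
Field (20°×10°, letters A–R): 13.63573/20 → 0 → A, 108.23465/10 → 10 → K; chars AK.
Square (2°×1°, digits 0–9): 13.63573/2 → 6, 8.23465/1 → 8; chars 68.
Subsquare (5′×2.5′, letters a–x): 1.63573/0.0833333 → 19 → t, 0.23465/0.0416667 → 5 → f; chars tf.
Extended square (30″×15″, digits 0–9): 0.05240/0.00833333 → 6, 0.02632/0.00416667 → 6; chars 66.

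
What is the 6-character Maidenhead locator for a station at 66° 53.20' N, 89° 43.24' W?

EP56dv

Add 180° to longitude and 90° to latitude: 90.2793, 156.8867.
Field (20°×10°, letters A–R): lon ⌊90.2793/20⌋ = 4 → E; lat ⌊156.8867/10⌋ = 15 → P.
Square (2°×1°, digits 0–9): lon ⌊10.2793/2⌋ = 5; lat ⌊6.8867/1⌋ = 6.
Subsquare (5′×2.5′, letters a–x): lon ⌊0.2793/0.0833333⌋ = 3 → d; lat ⌊0.8867/0.0416667⌋ = 21 → v.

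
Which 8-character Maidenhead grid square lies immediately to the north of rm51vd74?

Latitude extended square 4; +1 → 5.
The longitude characters are unchanged.

RM51vd75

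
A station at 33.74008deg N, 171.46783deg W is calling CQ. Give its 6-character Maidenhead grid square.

AM43gr

Shift to the Maidenhead origin (180°W, 90°S): lon 8.5322, lat 123.7401.
Field: lon ⌊8.5322/20⌋ = 0 → A; lat ⌊123.7401/10⌋ = 12 → M.
Square: lon ⌊8.5322/2⌋ = 4; lat ⌊3.7401/1⌋ = 3.
Subsquare: lon ⌊0.5322/0.0833333⌋ = 6 → g; lat ⌊0.7401/0.0416667⌋ = 17 → r.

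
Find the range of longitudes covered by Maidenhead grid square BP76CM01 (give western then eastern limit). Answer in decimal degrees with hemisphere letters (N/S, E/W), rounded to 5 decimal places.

145.83333° W, 145.82500° W

Field B=1, P=15: +1·20° lon, +15·10° lat → SW at lon -160°, lat 60°.
Square 7, 6: +7·2° lon, +6·1° lat → SW at lon -146°, lat 66°.
Subsquare c=2, m=12: +2·0.0833333° lon, +12·0.0416667° lat → SW at lon -145.833°, lat 66.5°.
Extended square 0, 1: +0·0.00833333° lon, +1·0.00416667° lat → SW at lon -145.833°, lat 66.5042°.
Cell spans 0.00833333° lon × 0.00416667° lat.
west 145.83333° W, east 145.82500° W.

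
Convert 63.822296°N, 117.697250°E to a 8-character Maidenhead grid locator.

OP83ut37

Offset from 180°W / 90°S: lon 297.69725°, lat 153.82230°.
Field: 297.69725/20 → 14 → O, 153.82230/10 → 15 → P; chars OP.
Square: 17.69725/2 → 8, 3.82230/1 → 3; chars 83.
Subsquare: 1.69725/0.0833333 → 20 → u, 0.82230/0.0416667 → 19 → t; chars ut.
Extended square: 0.03058/0.00833333 → 3, 0.03063/0.00416667 → 7; chars 37.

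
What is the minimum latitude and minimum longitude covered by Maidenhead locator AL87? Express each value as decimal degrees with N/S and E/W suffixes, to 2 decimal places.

27.00° N, 164.00° W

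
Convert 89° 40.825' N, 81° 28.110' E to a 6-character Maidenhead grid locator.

Shift to the Maidenhead origin (180°W, 90°S): lon 261.4685, lat 179.6804.
Field: lon ⌊261.4685/20⌋ = 13 → N; lat ⌊179.6804/10⌋ = 17 → R.
Square: lon ⌊1.4685/2⌋ = 0; lat ⌊9.6804/1⌋ = 9.
Subsquare: lon ⌊1.4685/0.0833333⌋ = 17 → r; lat ⌊0.6804/0.0416667⌋ = 16 → q.

NR09rq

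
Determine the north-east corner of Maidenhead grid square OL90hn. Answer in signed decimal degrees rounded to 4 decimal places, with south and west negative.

20.5833, 118.6667

Field O=14, L=11: +14·20° lon, +11·10° lat → SW at lon 100°, lat 20°.
Square 9, 0: +9·2° lon, +0·1° lat → SW at lon 118°, lat 20°.
Subsquare h=7, n=13: +7·0.0833333° lon, +13·0.0416667° lat → SW at lon 118.583°, lat 20.5417°.
Cell spans 0.0833333° lon × 0.0416667° lat. NE corner is SW corner plus one full cell.
latitude 20.5833, longitude 118.6667.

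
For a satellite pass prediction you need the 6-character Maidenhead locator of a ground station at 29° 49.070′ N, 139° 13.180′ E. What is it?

PL99ot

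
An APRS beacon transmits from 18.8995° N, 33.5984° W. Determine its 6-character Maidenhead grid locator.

Add 180° to longitude and 90° to latitude: 146.4016, 108.8995.
Field: lon ⌊146.4016/20⌋ = 7 → H; lat ⌊108.8995/10⌋ = 10 → K.
Square: lon ⌊6.4016/2⌋ = 3; lat ⌊8.8995/1⌋ = 8.
Subsquare: lon ⌊0.4016/0.0833333⌋ = 4 → e; lat ⌊0.8995/0.0416667⌋ = 21 → v.

HK38ev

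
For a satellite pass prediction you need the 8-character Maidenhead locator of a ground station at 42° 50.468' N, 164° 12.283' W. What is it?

AN72vu51

Shift to the Maidenhead origin (180°W, 90°S): lon 15.79528, lat 132.84113.
Field: 15.79528/20 → 0 → A, 132.84113/10 → 13 → N; chars AN.
Square: 15.79528/2 → 7, 2.84113/1 → 2; chars 72.
Subsquare: 1.79528/0.0833333 → 21 → v, 0.84113/0.0416667 → 20 → u; chars vu.
Extended square: 0.04528/0.00833333 → 5, 0.00780/0.00416667 → 1; chars 51.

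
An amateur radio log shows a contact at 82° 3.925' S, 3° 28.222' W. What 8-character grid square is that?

Add 180° to longitude and 90° to latitude: 176.52963, 7.93458.
Field: 176.52963/20 → 8 → I, 7.93458/10 → 0 → A; chars IA.
Square: 16.52963/2 → 8, 7.93458/1 → 7; chars 87.
Subsquare: 0.52963/0.0833333 → 6 → g, 0.93458/0.0416667 → 22 → w; chars gw.
Extended square: 0.02963/0.00833333 → 3, 0.01792/0.00416667 → 4; chars 34.

IA87gw34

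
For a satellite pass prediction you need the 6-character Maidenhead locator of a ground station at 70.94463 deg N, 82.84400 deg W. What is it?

EQ80nw

Add 180° to longitude and 90° to latitude: 97.1560, 160.9446.
Field: 97.1560/20 → 4 → E, 160.9446/10 → 16 → Q; chars EQ.
Square: 17.1560/2 → 8, 0.9446/1 → 0; chars 80.
Subsquare: 1.1560/0.0833333 → 13 → n, 0.9446/0.0416667 → 22 → w; chars nw.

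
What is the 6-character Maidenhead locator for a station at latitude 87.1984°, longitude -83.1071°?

ER87ke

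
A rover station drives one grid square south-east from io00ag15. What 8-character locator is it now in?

Longitude extended square 1; +1 → 2.
Latitude extended square 5; −1 → 4.

IO00ag24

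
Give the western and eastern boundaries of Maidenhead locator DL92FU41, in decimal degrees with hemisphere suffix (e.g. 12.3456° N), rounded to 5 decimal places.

101.55000° W, 101.54167° W

Field D=3, L=11: +3·20° lon, +11·10° lat → SW at lon -120°, lat 20°.
Square 9, 2: +9·2° lon, +2·1° lat → SW at lon -102°, lat 22°.
Subsquare f=5, u=20: +5·0.0833333° lon, +20·0.0416667° lat → SW at lon -101.583°, lat 22.8333°.
Extended square 4, 1: +4·0.00833333° lon, +1·0.00416667° lat → SW at lon -101.55°, lat 22.8375°.
Cell spans 0.00833333° lon × 0.00416667° lat.
west 101.55000° W, east 101.54167° W.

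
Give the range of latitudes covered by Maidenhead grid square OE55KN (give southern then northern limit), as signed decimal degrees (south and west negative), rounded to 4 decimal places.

-44.4583, -44.4167

Field O=14, E=4: +14·20° lon, +4·10° lat → SW at lon 100°, lat -50°.
Square 5, 5: +5·2° lon, +5·1° lat → SW at lon 110°, lat -45°.
Subsquare k=10, n=13: +10·0.0833333° lon, +13·0.0416667° lat → SW at lon 110.833°, lat -44.4583°.
Cell spans 0.0833333° lon × 0.0416667° lat.
south -44.4583, north -44.4167.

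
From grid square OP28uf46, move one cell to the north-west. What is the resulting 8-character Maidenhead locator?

Longitude extended square 4; −1 → 3.
Latitude extended square 6; +1 → 7.

OP28uf37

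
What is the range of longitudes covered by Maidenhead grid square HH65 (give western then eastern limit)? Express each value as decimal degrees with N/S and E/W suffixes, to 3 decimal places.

Field H=7, H=7: +7·20° lon, +7·10° lat → SW at lon -40°, lat -20°.
Square 6, 5: +6·2° lon, +5·1° lat → SW at lon -28°, lat -15°.
Cell spans 2° lon × 1° lat.
west 28.000° W, east 26.000° W.

28.000° W, 26.000° W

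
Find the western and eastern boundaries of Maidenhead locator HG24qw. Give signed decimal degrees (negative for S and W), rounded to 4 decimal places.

-34.6667, -34.5833

Field H=7, G=6: +7·20° lon, +6·10° lat → SW at lon -40°, lat -30°.
Square 2, 4: +2·2° lon, +4·1° lat → SW at lon -36°, lat -26°.
Subsquare q=16, w=22: +16·0.0833333° lon, +22·0.0416667° lat → SW at lon -34.6667°, lat -25.0833°.
Cell spans 0.0833333° lon × 0.0416667° lat.
west -34.6667, east -34.5833.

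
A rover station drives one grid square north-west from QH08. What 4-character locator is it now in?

Longitude square 0; −1 → -1, wraps to 9, carry into field.
Longitude field Q = 16; −1 → 15 = P.
Latitude square 8; +1 → 9.

PH99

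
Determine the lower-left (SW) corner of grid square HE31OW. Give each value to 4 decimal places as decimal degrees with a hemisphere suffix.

48.0833° S, 32.8333° W

Field H=7, E=4: +7·20° lon, +4·10° lat → SW at lon -40°, lat -50°.
Square 3, 1: +3·2° lon, +1·1° lat → SW at lon -34°, lat -49°.
Subsquare o=14, w=22: +14·0.0833333° lon, +22·0.0416667° lat → SW at lon -32.8333°, lat -48.0833°.
latitude 48.0833° S, longitude 32.8333° W.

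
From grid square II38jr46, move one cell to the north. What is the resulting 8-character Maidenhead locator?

II38jr47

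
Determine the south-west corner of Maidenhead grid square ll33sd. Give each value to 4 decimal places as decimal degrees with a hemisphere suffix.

23.1250° N, 47.5000° E

Field L=11, L=11: +11·20° lon, +11·10° lat → SW at lon 40°, lat 20°.
Square 3, 3: +3·2° lon, +3·1° lat → SW at lon 46°, lat 23°.
Subsquare s=18, d=3: +18·0.0833333° lon, +3·0.0416667° lat → SW at lon 47.5°, lat 23.125°.
latitude 23.1250° N, longitude 47.5000° E.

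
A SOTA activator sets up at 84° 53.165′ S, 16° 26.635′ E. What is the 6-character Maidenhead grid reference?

JA85fc

Add 180° to longitude and 90° to latitude: 196.4439, 5.1139.
Field: lon ⌊196.4439/20⌋ = 9 → J; lat ⌊5.1139/10⌋ = 0 → A.
Square: lon ⌊16.4439/2⌋ = 8; lat ⌊5.1139/1⌋ = 5.
Subsquare: lon ⌊0.4439/0.0833333⌋ = 5 → f; lat ⌊0.1139/0.0416667⌋ = 2 → c.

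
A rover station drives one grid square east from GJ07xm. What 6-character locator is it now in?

GJ17am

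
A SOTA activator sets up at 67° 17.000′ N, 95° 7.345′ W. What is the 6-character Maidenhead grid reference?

EP27kg

Shift to the Maidenhead origin (180°W, 90°S): lon 84.8776, lat 157.2833.
Field (20°×10°, letters A–R): 84.8776/20 → 4 → E, 157.2833/10 → 15 → P; chars EP.
Square (2°×1°, digits 0–9): 4.8776/2 → 2, 7.2833/1 → 7; chars 27.
Subsquare (5′×2.5′, letters a–x): 0.8776/0.0833333 → 10 → k, 0.2833/0.0416667 → 6 → g; chars kg.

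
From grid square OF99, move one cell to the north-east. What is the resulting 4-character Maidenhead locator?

PG00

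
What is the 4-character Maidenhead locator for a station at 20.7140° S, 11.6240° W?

IG49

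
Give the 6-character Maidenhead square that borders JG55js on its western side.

JG55is

Longitude subsquare j = 9; −1 → 8 = i.
The latitude characters are unchanged.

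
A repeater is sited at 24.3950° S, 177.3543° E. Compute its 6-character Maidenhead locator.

Shift to the Maidenhead origin (180°W, 90°S): lon 357.3543, lat 65.6050.
Field: 357.3543/20 → 17 → R, 65.6050/10 → 6 → G; chars RG.
Square: 17.3543/2 → 8, 5.6050/1 → 5; chars 85.
Subsquare: 1.3543/0.0833333 → 16 → q, 0.6050/0.0416667 → 14 → o; chars qo.

RG85qo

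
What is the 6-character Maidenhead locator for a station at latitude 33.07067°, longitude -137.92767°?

Shift to the Maidenhead origin (180°W, 90°S): lon 42.0723, lat 123.0707.
Field: lon ⌊42.0723/20⌋ = 2 → C; lat ⌊123.0707/10⌋ = 12 → M.
Square: lon ⌊2.0723/2⌋ = 1; lat ⌊3.0707/1⌋ = 3.
Subsquare: lon ⌊0.0723/0.0833333⌋ = 0 → a; lat ⌊0.0707/0.0416667⌋ = 1 → b.

CM13ab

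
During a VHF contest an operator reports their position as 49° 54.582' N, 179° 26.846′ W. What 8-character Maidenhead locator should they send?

AN09gv68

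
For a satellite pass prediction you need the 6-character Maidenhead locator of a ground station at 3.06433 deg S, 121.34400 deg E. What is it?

PI06qw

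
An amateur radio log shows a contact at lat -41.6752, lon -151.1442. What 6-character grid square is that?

BE48kh

Offset from 180°W / 90°S: lon 28.8558°, lat 48.3248°.
Field: lon ⌊28.8558/20⌋ = 1 → B; lat ⌊48.3248/10⌋ = 4 → E.
Square: lon ⌊8.8558/2⌋ = 4; lat ⌊8.3248/1⌋ = 8.
Subsquare: lon ⌊0.8558/0.0833333⌋ = 10 → k; lat ⌊0.3248/0.0416667⌋ = 7 → h.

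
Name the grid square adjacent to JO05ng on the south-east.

JO05of

Longitude subsquare n = 13; +1 → 14 = o.
Latitude subsquare g = 6; −1 → 5 = f.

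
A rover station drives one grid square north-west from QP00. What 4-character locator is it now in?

PP91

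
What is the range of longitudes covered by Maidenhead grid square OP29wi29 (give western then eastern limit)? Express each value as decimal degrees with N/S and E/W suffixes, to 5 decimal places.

Field O=14, P=15: +14·20° lon, +15·10° lat → SW at lon 100°, lat 60°.
Square 2, 9: +2·2° lon, +9·1° lat → SW at lon 104°, lat 69°.
Subsquare w=22, i=8: +22·0.0833333° lon, +8·0.0416667° lat → SW at lon 105.833°, lat 69.3333°.
Extended square 2, 9: +2·0.00833333° lon, +9·0.00416667° lat → SW at lon 105.85°, lat 69.3708°.
Cell spans 0.00833333° lon × 0.00416667° lat.
west 105.85000° E, east 105.85833° E.

105.85000° E, 105.85833° E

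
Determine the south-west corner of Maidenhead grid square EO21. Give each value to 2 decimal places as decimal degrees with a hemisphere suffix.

51.00° N, 96.00° W

Field E=4, O=14: +4·20° lon, +14·10° lat → SW at lon -100°, lat 50°.
Square 2, 1: +2·2° lon, +1·1° lat → SW at lon -96°, lat 51°.
latitude 51.00° N, longitude 96.00° W.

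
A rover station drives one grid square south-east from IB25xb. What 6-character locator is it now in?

Longitude subsquare x = 23; +1 → 24, wraps to 0 = a, carry into square.
Longitude square 2; +1 → 3.
Latitude subsquare b = 1; −1 → 0 = a.

IB35aa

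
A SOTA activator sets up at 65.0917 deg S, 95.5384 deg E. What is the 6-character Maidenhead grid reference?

NC74sv

Offset from 180°W / 90°S: lon 275.5384°, lat 24.9083°.
Field: lon ⌊275.5384/20⌋ = 13 → N; lat ⌊24.9083/10⌋ = 2 → C.
Square: lon ⌊15.5384/2⌋ = 7; lat ⌊4.9083/1⌋ = 4.
Subsquare: lon ⌊1.5384/0.0833333⌋ = 18 → s; lat ⌊0.9083/0.0416667⌋ = 21 → v.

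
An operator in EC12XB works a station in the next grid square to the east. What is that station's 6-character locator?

EC22ab

Longitude subsquare x = 23; +1 → 24, wraps to 0 = a, carry into square.
Longitude square 1; +1 → 2.
The latitude characters are unchanged.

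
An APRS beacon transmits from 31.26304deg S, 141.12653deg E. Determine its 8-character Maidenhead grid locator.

QF08nr56

Add 180° to longitude and 90° to latitude: 321.12653, 58.73696.
Field (20°×10°, letters A–R): 321.12653/20 → 16 → Q, 58.73696/10 → 5 → F; chars QF.
Square (2°×1°, digits 0–9): 1.12653/2 → 0, 8.73696/1 → 8; chars 08.
Subsquare (5′×2.5′, letters a–x): 1.12653/0.0833333 → 13 → n, 0.73696/0.0416667 → 17 → r; chars nr.
Extended square (30″×15″, digits 0–9): 0.04320/0.00833333 → 5, 0.02863/0.00416667 → 6; chars 56.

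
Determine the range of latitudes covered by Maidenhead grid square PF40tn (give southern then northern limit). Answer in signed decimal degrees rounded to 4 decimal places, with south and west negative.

-39.4583, -39.4167

Field P=15, F=5: +15·20° lon, +5·10° lat → SW at lon 120°, lat -40°.
Square 4, 0: +4·2° lon, +0·1° lat → SW at lon 128°, lat -40°.
Subsquare t=19, n=13: +19·0.0833333° lon, +13·0.0416667° lat → SW at lon 129.583°, lat -39.4583°.
Cell spans 0.0833333° lon × 0.0416667° lat.
south -39.4583, north -39.4167.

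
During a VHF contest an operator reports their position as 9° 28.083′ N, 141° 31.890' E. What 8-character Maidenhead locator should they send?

Add 180° to longitude and 90° to latitude: 321.53150, 99.46805.
Field (20°×10°, letters A–R): lon ⌊321.53150/20⌋ = 16 → Q; lat ⌊99.46805/10⌋ = 9 → J.
Square (2°×1°, digits 0–9): lon ⌊1.53150/2⌋ = 0; lat ⌊9.46805/1⌋ = 9.
Subsquare (5′×2.5′, letters a–x): lon ⌊1.53150/0.0833333⌋ = 18 → s; lat ⌊0.46805/0.0416667⌋ = 11 → l.
Extended square (30″×15″, digits 0–9): lon ⌊0.03150/0.00833333⌋ = 3; lat ⌊0.00972/0.00416667⌋ = 2.

QJ09sl32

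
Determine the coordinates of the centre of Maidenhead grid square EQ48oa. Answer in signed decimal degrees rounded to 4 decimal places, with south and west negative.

78.0208, -90.7917

Field E=4, Q=16: +4·20° lon, +16·10° lat → SW at lon -100°, lat 70°.
Square 4, 8: +4·2° lon, +8·1° lat → SW at lon -92°, lat 78°.
Subsquare o=14, a=0: +14·0.0833333° lon, +0·0.0416667° lat → SW at lon -90.8333°, lat 78°.
Cell spans 0.0833333° lon × 0.0416667° lat. Centre is SW corner plus half of each.
latitude 78.0208, longitude -90.7917.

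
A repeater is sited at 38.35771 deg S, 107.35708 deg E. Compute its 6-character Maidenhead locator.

OF31qp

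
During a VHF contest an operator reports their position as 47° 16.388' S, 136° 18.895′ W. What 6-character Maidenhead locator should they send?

Offset from 180°W / 90°S: lon 43.6851°, lat 42.7269°.
Field: 43.6851/20 → 2 → C, 42.7269/10 → 4 → E; chars CE.
Square: 3.6851/2 → 1, 2.7269/1 → 2; chars 12.
Subsquare: 1.6851/0.0833333 → 20 → u, 0.7269/0.0416667 → 17 → r; chars ur.

CE12ur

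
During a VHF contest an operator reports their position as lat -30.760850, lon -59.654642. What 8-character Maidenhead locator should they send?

Shift to the Maidenhead origin (180°W, 90°S): lon 120.34536, lat 59.23915.
Field: 120.34536/20 → 6 → G, 59.23915/10 → 5 → F; chars GF.
Square: 0.34536/2 → 0, 9.23915/1 → 9; chars 09.
Subsquare: 0.34536/0.0833333 → 4 → e, 0.23915/0.0416667 → 5 → f; chars ef.
Extended square: 0.01202/0.00833333 → 1, 0.03082/0.00416667 → 7; chars 17.

GF09ef17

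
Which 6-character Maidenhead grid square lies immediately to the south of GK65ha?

GK64hx

Latitude subsquare a = 0; −1 → -1, wraps to 23 = x, carry into square.
Latitude square 5; −1 → 4.
The longitude characters are unchanged.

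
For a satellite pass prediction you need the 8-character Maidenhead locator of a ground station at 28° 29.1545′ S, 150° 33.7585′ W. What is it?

BG41rm23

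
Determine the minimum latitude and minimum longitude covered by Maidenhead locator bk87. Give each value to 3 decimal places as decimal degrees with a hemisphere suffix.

17.000° N, 144.000° W

Field B=1, K=10: +1·20° lon, +10·10° lat → SW at lon -160°, lat 10°.
Square 8, 7: +8·2° lon, +7·1° lat → SW at lon -144°, lat 17°.
latitude 17.000° N, longitude 144.000° W.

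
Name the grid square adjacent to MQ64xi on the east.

Longitude subsquare x = 23; +1 → 24, wraps to 0 = a, carry into square.
Longitude square 6; +1 → 7.
The latitude characters are unchanged.

MQ74ai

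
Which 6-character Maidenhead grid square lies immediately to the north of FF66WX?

FF67wa

Latitude subsquare x = 23; +1 → 24, wraps to 0 = a, carry into square.
Latitude square 6; +1 → 7.
The longitude characters are unchanged.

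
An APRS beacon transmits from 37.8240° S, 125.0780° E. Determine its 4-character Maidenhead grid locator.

PF22

Shift to the Maidenhead origin (180°W, 90°S): lon 305.08, lat 52.18.
Field: 305.08/20 → 15 → P, 52.18/10 → 5 → F; chars PF.
Square: 5.08/2 → 2, 2.18/1 → 2; chars 22.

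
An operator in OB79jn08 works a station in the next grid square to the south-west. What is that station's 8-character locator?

OB79in97

Longitude extended square 0; −1 → -1, wraps to 9, carry into subsquare.
Longitude subsquare j = 9; −1 → 8 = i.
Latitude extended square 8; −1 → 7.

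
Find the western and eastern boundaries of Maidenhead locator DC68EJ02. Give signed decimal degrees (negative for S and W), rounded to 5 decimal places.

Field D=3, C=2: +3·20° lon, +2·10° lat → SW at lon -120°, lat -70°.
Square 6, 8: +6·2° lon, +8·1° lat → SW at lon -108°, lat -62°.
Subsquare e=4, j=9: +4·0.0833333° lon, +9·0.0416667° lat → SW at lon -107.667°, lat -61.625°.
Extended square 0, 2: +0·0.00833333° lon, +2·0.00416667° lat → SW at lon -107.667°, lat -61.6167°.
Cell spans 0.00833333° lon × 0.00416667° lat.
west -107.66667, east -107.65833.

-107.66667, -107.65833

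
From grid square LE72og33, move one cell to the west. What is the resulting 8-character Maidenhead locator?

LE72og23

Longitude extended square 3; −1 → 2.
The latitude characters are unchanged.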